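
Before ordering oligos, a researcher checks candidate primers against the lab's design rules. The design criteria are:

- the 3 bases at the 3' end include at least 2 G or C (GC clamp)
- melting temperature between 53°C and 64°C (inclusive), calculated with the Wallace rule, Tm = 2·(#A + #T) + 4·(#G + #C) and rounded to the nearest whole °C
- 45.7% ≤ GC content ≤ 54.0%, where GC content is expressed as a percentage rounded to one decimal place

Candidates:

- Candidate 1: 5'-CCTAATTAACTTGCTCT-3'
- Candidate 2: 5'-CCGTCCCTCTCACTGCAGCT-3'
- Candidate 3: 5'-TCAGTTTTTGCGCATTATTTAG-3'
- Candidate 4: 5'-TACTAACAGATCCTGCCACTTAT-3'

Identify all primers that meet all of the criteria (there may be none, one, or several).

None of the candidates satisfy all criteria.

Candidate 1 (17 nt, A=4 T=7 G=1 C=5): 3' end TCT has 1 G/C, need ≥2 ✗; Tm = 2·11 + 4·6 = 46°C, outside 53–64°C ✗; GC 6/17 = 35.3%, outside 45.7–54.0% ✗ — fails.
Candidate 2 (20 nt, A=2 T=5 G=3 C=10): 3' end GCT has 2 G/C ✓; Tm = 2·7 + 4·13 = 66°C, outside 53–64°C ✗; GC 13/20 = 65.0%, outside 45.7–54.0% ✗ — fails.
Candidate 3 (22 nt, A=4 T=11 G=4 C=3): 3' end TAG has 1 G/C, need ≥2 ✗; Tm = 2·15 + 4·7 = 58°C ✓; GC 7/22 = 31.8%, outside 45.7–54.0% ✗ — fails.
Candidate 4 (23 nt, A=7 T=7 G=2 C=7): 3' end TAT has 0 G/C, need ≥2 ✗; Tm = 2·14 + 4·9 = 64°C ✓; GC 9/23 = 39.1%, outside 45.7–54.0% ✗ — fails.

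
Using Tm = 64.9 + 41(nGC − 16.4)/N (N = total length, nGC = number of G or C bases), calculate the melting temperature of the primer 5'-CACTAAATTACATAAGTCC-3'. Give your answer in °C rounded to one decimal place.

42.5°C

Base counts: A=8, T=5, G=1, C=5; G+C = 6, N = 19.
Tm = 64.9 + 41·(6 − 16.4)/19 = 64.9 + -426.40/19 = 42.5°C.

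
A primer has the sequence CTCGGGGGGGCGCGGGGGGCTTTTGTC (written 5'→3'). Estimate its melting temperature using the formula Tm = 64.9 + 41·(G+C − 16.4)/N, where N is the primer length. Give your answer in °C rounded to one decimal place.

71.9°C

Base counts: A=0, T=6, G=15, C=6; G+C = 21, N = 27.
Tm = 64.9 + 41·(21 − 16.4)/27 = 64.9 + 188.60/27 = 71.9°C.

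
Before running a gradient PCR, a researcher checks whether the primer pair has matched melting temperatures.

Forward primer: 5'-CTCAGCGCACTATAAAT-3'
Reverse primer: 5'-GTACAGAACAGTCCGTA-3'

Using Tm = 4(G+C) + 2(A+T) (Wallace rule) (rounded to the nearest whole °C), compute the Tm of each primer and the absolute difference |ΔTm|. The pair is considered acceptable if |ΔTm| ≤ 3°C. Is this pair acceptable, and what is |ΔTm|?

|ΔTm| = 2°C; the pair is acceptable.

Forward: A=6 T=4 G=2 C=5 → Tm = 2·10 + 4·7 = 48°C.
Reverse: A=6 T=3 G=4 C=4 → Tm = 2·9 + 4·8 = 50°C.
|ΔTm| = |48 − 50| = 2°C, ≤ 3°C.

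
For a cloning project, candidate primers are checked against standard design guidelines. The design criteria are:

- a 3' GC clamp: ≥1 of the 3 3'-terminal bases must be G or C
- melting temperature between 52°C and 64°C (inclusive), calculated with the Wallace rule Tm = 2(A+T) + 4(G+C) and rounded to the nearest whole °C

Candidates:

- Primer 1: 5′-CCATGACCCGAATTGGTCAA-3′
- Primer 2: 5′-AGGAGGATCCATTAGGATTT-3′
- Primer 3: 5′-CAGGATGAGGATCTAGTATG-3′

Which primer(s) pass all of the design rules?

Primer 1 (20 nt, A=6 T=4 G=4 C=6): 3' end CAA has 1 G/C ✓; Tm = 2·10 + 4·10 = 60°C ✓ — passes.
Primer 2 (20 nt, A=6 T=6 G=6 C=2): 3' end TTT has 0 G/C, need ≥1 ✗; Tm = 2·12 + 4·8 = 56°C ✓ — fails.
Primer 3 (20 nt, A=6 T=5 G=7 C=2): 3' end ATG has 1 G/C ✓; Tm = 2·11 + 4·9 = 58°C ✓ — passes.

Primer 1 and Primer 3.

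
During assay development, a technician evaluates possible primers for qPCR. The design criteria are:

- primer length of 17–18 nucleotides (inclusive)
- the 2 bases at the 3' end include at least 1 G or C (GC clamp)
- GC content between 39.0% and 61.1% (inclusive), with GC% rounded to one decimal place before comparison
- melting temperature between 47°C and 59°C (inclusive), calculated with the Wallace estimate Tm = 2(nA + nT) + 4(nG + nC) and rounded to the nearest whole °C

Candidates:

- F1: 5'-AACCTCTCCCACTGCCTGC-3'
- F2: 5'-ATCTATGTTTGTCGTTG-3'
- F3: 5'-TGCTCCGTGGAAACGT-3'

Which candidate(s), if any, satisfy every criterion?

None of the candidates satisfy all criteria.

F1 (19 nt, A=3 T=4 G=2 C=10): length 19, outside 17–18 ✗; 3' end GC has 2 G/C ✓; GC 12/19 = 63.2%, outside 39.0–61.1% ✗; Tm = 2·7 + 4·12 = 62°C, outside 47–59°C ✗ — fails.
F2 (17 nt, A=2 T=9 G=4 C=2): length 17 ✓; 3' end TG has 1 G/C ✓; GC 6/17 = 35.3%, outside 39.0–61.1% ✗; Tm = 2·11 + 4·6 = 46°C, outside 47–59°C ✗ — fails.
F3 (16 nt, A=3 T=4 G=5 C=4): length 16, outside 17–18 ✗; 3' end GT has 1 G/C ✓; GC 9/16 = 56.3% ✓; Tm = 2·7 + 4·9 = 50°C ✓ — fails.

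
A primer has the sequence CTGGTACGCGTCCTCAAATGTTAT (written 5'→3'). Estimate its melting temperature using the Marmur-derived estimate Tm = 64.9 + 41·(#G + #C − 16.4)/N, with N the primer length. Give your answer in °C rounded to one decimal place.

Base counts: A=5, T=8, G=5, C=6; G+C = 11, N = 24.
Tm = 64.9 + 41·(11 − 16.4)/24 = 64.9 + -221.40/24 = 55.7°C.

55.7°C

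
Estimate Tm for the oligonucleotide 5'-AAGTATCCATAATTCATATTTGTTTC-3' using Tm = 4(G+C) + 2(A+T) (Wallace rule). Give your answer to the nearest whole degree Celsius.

64°C

Base counts: A=8, T=12, G=2, C=4 (length 26).
Tm = 2·(8+12) + 4·(2+4) = 2·20 + 4·6 = 40 + 24 = 64°C.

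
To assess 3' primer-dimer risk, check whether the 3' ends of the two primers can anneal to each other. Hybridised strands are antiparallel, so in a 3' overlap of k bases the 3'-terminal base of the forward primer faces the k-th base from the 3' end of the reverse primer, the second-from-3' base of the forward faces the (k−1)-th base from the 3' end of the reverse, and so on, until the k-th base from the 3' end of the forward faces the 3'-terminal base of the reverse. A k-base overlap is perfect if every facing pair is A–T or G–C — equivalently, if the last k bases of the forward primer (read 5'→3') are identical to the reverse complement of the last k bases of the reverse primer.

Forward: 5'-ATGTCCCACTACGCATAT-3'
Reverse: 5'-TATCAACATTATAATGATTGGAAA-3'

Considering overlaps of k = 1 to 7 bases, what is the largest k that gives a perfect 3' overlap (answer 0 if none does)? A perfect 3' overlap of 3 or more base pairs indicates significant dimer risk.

Longest perfect overlap: 1 complementary base pair; below the dimer-risk threshold (threshold 3).

Last 7 bases (5'→3') — forward …CGCATAT, reverse …TTGGAAA.
Reverse complement of the reverse primer's last 7 bases: TTTCCAA; its first k bases are the reverse complement of the reverse primer's last k bases, so a perfect k-base overlap needs the forward primer's last k bases to equal them.
Comparing (forward last k vs required): k=1: T vs T ✓; k=2: AT vs TT ✗; k=3: TAT vs TTT ✗; k=4: ATAT vs TTTC ✗; k=5: CATAT vs TTTCC ✗; k=6: GCATAT vs TTTCCA ✗; k=7: CGCATAT vs TTTCCAA ✗.
Only k = 1 is perfect, so the longest perfect 3' overlap is 1.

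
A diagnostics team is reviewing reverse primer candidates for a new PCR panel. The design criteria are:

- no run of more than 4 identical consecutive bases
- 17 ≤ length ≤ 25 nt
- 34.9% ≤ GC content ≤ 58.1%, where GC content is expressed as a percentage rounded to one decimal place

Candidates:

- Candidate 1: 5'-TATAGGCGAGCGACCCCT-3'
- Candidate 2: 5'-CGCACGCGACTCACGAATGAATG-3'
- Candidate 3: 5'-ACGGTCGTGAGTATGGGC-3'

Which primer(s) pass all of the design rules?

Candidate 1 (18 nt, A=4 T=3 G=5 C=6): longest run = 4 ✓; length 18 ✓; GC 11/18 = 61.1%, outside 34.9–58.1% ✗ — fails.
Candidate 2 (23 nt, A=7 T=3 G=6 C=7): longest run = 2 ✓; length 23 ✓; GC 13/23 = 56.5% ✓ — passes.
Candidate 3 (18 nt, A=3 T=4 G=8 C=3): longest run = 3 ✓; length 18 ✓; GC 11/18 = 61.1%, outside 34.9–58.1% ✗ — fails.

Candidate 2 only.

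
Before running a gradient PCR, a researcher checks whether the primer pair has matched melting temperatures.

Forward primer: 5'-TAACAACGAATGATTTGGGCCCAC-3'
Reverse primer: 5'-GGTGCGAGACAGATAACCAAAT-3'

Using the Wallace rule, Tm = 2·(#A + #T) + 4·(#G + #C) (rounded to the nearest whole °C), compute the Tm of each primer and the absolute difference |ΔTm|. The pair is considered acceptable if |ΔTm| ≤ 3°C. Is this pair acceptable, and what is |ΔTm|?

|ΔTm| = 6°C; the pair is not acceptable.

Forward: A=8 T=5 G=5 C=6 → Tm = 2·13 + 4·11 = 70°C.
Reverse: A=9 T=3 G=6 C=4 → Tm = 2·12 + 4·10 = 64°C.
|ΔTm| = |70 − 64| = 6°C, > 3°C.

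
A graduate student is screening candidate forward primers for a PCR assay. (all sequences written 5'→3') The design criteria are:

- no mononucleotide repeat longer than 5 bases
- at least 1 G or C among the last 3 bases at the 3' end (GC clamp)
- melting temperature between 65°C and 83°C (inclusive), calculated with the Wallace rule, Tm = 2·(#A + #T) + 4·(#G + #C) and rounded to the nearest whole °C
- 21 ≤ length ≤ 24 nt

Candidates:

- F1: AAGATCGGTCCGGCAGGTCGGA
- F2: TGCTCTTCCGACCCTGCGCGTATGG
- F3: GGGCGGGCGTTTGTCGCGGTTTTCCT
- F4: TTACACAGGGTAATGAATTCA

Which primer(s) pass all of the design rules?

F1 only.

F1 (22 nt, A=5 T=3 G=9 C=5): longest run = 2 ✓; 3' end GGA has 2 G/C ✓; Tm = 2·8 + 4·14 = 72°C ✓; length 22 ✓ — passes.
F2 (25 nt, A=2 T=7 G=7 C=9): longest run = 3 ✓; 3' end TGG has 2 G/C ✓; Tm = 2·9 + 4·16 = 82°C ✓; length 25, outside 21–24 ✗ — fails.
F3 (26 nt, A=0 T=9 G=11 C=6): longest run = 4 ✓; 3' end CCT has 2 G/C ✓; Tm = 2·9 + 4·17 = 86°C, outside 65–83°C ✗; length 26, outside 21–24 ✗ — fails.
F4 (21 nt, A=8 T=6 G=4 C=3): longest run = 3 ✓; 3' end TCA has 1 G/C ✓; Tm = 2·14 + 4·7 = 56°C, outside 65–83°C ✗; length 21 ✓ — fails.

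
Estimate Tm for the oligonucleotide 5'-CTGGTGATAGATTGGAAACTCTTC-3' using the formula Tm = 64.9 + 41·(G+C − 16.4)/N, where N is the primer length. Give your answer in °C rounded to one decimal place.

Base counts: A=6, T=8, G=6, C=4; G+C = 10, N = 24.
Tm = 64.9 + 41·(10 − 16.4)/24 = 64.9 + -262.40/24 = 54.0°C.

54.0°C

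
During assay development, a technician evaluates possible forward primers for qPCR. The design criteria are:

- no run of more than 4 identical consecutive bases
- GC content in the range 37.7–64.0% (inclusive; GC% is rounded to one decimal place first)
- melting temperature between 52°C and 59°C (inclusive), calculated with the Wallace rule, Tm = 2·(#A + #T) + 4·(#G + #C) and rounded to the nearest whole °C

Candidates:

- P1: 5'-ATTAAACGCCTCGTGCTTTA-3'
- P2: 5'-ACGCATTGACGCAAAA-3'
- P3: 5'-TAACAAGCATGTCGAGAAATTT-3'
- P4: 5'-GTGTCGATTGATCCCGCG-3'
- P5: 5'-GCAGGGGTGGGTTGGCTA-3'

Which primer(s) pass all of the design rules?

P1 (20 nt, A=5 T=7 G=3 C=5): longest run = 3 ✓; GC 8/20 = 40.0% ✓; Tm = 2·12 + 4·8 = 56°C ✓ — passes.
P2 (16 nt, A=7 T=2 G=3 C=4): longest run = 4 ✓; GC 7/16 = 43.8% ✓; Tm = 2·9 + 4·7 = 46°C, outside 52–59°C ✗ — fails.
P3 (22 nt, A=9 T=6 G=4 C=3): longest run = 3 ✓; GC 7/22 = 31.8%, outside 37.7–64.0% ✗; Tm = 2·15 + 4·7 = 58°C ✓ — fails.
P4 (18 nt, A=2 T=5 G=6 C=5): longest run = 3 ✓; GC 11/18 = 61.1% ✓; Tm = 2·7 + 4·11 = 58°C ✓ — passes.
P5 (18 nt, A=2 T=4 G=10 C=2): longest run = 4 ✓; GC 12/18 = 66.7%, outside 37.7–64.0% ✗; Tm = 2·6 + 4·12 = 60°C, outside 52–59°C ✗ — fails.

P1 and P4.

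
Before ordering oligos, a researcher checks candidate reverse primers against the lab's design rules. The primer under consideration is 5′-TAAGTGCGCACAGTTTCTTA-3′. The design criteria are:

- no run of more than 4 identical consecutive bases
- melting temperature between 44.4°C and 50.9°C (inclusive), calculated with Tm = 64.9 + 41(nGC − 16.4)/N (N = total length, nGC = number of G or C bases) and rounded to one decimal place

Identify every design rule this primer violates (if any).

Base counts: A=5, T=7, G=4, C=4 (length 20).
homopolymer run: longest run = 3 ✓
Tm: Tm = 64.9 + 41·(8 − 16.4)/20 = 47.7°C ✓

Meets all criteria.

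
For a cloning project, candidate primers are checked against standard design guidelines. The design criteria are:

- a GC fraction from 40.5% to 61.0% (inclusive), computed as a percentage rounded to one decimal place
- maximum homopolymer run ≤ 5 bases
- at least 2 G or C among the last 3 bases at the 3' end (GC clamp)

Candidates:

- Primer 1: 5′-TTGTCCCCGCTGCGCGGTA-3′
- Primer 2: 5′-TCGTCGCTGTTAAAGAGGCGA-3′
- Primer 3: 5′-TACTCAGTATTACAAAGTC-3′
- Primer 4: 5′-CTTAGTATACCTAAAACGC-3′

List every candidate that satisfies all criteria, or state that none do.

Primer 2 only.

Primer 1 (19 nt, A=1 T=5 G=6 C=7): GC 13/19 = 68.4%, outside 40.5–61.0% ✗; longest run = 4 ✓; 3' end GTA has 1 G/C, need ≥2 ✗ — fails.
Primer 2 (21 nt, A=5 T=5 G=7 C=4): GC 11/21 = 52.4% ✓; longest run = 3 ✓; 3' end CGA has 2 G/C ✓ — passes.
Primer 3 (19 nt, A=7 T=6 G=2 C=4): GC 6/19 = 31.6%, outside 40.5–61.0% ✗; longest run = 3 ✓; 3' end GTC has 2 G/C ✓ — fails.
Primer 4 (19 nt, A=7 T=5 G=2 C=5): GC 7/19 = 36.8%, outside 40.5–61.0% ✗; longest run = 4 ✓; 3' end CGC has 3 G/C ✓ — fails.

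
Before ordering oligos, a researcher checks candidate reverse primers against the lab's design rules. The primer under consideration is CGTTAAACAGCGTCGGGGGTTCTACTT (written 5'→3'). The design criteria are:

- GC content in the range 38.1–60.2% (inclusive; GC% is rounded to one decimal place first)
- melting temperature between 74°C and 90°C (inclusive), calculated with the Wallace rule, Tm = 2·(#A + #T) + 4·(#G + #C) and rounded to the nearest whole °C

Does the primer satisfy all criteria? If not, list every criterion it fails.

Meets all criteria.

Base counts: A=5, T=8, G=8, C=6 (length 27).
GC content: GC 14/27 = 51.9% ✓
Tm: Tm = 2·13 + 4·14 = 82°C ✓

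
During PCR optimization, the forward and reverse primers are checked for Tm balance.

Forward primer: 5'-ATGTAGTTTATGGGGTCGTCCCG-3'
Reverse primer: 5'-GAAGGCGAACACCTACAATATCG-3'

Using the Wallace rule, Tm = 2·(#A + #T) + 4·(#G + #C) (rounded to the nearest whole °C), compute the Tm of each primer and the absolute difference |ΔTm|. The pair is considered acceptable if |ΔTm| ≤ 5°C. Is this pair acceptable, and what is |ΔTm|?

Forward: A=3 T=8 G=8 C=4 → Tm = 2·11 + 4·12 = 70°C.
Reverse: A=9 T=3 G=5 C=6 → Tm = 2·12 + 4·11 = 68°C.
|ΔTm| = |70 − 68| = 2°C, ≤ 5°C.

|ΔTm| = 2°C; the pair is acceptable.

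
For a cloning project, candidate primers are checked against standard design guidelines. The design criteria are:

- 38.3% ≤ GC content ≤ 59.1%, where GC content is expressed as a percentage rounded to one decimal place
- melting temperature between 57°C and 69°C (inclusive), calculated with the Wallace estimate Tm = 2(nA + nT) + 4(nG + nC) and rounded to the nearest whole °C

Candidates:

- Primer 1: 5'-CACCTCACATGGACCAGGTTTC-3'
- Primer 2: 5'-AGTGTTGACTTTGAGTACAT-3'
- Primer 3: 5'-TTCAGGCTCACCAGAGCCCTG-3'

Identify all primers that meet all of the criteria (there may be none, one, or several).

Primer 1 (22 nt, A=5 T=5 G=4 C=8): GC 12/22 = 54.5% ✓; Tm = 2·10 + 4·12 = 68°C ✓ — passes.
Primer 2 (20 nt, A=5 T=8 G=5 C=2): GC 7/20 = 35.0%, outside 38.3–59.1% ✗; Tm = 2·13 + 4·7 = 54°C, outside 57–69°C ✗ — fails.
Primer 3 (21 nt, A=4 T=4 G=5 C=8): GC 13/21 = 61.9%, outside 38.3–59.1% ✗; Tm = 2·8 + 4·13 = 68°C ✓ — fails.

Primer 1 only.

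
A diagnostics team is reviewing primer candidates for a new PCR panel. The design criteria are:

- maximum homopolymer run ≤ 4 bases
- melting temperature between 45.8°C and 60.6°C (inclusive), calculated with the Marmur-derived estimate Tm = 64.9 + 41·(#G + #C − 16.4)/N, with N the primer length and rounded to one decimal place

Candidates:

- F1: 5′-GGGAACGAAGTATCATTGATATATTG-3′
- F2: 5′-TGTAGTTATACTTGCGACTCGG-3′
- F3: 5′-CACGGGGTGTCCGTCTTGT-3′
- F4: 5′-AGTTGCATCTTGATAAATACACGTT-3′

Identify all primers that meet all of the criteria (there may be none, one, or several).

F1, F2, F3 and F4.

F1 (26 nt, A=9 T=8 G=7 C=2): longest run = 3 ✓; Tm = 64.9 + 41·(9 − 16.4)/26 = 53.2°C ✓ — passes.
F2 (22 nt, A=4 T=8 G=6 C=4): longest run = 2 ✓; Tm = 64.9 + 41·(10 − 16.4)/22 = 53.0°C ✓ — passes.
F3 (19 nt, A=1 T=6 G=7 C=5): longest run = 4 ✓; Tm = 64.9 + 41·(12 − 16.4)/19 = 55.4°C ✓ — passes.
F4 (25 nt, A=8 T=9 G=4 C=4): longest run = 3 ✓; Tm = 64.9 + 41·(8 − 16.4)/25 = 51.1°C ✓ — passes.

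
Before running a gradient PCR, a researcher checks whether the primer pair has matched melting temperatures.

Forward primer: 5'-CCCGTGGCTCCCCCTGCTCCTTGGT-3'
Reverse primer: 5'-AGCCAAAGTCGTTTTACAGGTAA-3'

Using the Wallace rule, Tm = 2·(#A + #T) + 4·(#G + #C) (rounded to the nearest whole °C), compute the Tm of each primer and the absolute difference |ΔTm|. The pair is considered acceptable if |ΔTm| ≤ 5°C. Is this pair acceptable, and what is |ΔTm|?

Forward: A=0 T=7 G=6 C=12 → Tm = 2·7 + 4·18 = 86°C.
Reverse: A=8 T=6 G=5 C=4 → Tm = 2·14 + 4·9 = 64°C.
|ΔTm| = |86 − 64| = 22°C, > 5°C.

|ΔTm| = 22°C; the pair is not acceptable.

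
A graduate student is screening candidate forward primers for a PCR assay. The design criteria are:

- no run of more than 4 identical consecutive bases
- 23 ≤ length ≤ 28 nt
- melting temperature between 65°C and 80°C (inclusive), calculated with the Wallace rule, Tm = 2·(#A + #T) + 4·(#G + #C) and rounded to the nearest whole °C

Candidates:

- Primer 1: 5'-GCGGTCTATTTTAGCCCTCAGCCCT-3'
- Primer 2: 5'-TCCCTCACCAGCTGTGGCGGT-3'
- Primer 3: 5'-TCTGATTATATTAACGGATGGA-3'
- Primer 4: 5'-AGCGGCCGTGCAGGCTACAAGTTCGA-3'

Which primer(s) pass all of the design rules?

Primer 1 (25 nt, A=3 T=8 G=5 C=9): longest run = 4 ✓; length 25 ✓; Tm = 2·11 + 4·14 = 78°C ✓ — passes.
Primer 2 (21 nt, A=2 T=5 G=6 C=8): longest run = 3 ✓; length 21, outside 23–28 ✗; Tm = 2·7 + 4·14 = 70°C ✓ — fails.
Primer 3 (22 nt, A=7 T=8 G=5 C=2): longest run = 2 ✓; length 22, outside 23–28 ✗; Tm = 2·15 + 4·7 = 58°C, outside 65–80°C ✗ — fails.
Primer 4 (26 nt, A=6 T=4 G=9 C=7): longest run = 2 ✓; length 26 ✓; Tm = 2·10 + 4·16 = 84°C, outside 65–80°C ✗ — fails.

Primer 1 only.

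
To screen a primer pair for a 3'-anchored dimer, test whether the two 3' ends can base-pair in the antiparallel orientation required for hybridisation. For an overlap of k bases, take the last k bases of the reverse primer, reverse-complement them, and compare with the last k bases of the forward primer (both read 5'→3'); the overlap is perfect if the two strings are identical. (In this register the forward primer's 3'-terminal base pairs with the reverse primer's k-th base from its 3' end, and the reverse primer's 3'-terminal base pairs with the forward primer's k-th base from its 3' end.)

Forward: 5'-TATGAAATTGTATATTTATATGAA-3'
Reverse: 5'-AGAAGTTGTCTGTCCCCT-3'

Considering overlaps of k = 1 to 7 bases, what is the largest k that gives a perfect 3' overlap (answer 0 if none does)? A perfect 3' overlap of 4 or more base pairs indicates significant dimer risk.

Longest perfect overlap: 1 complementary base pair; below the dimer-risk threshold (threshold 4).

Last 7 bases (5'→3') — forward …ATATGAA, reverse …GTCCCCT.
Reverse complement of the reverse primer's last 7 bases: AGGGGAC; its first k bases are the reverse complement of the reverse primer's last k bases, so a perfect k-base overlap needs the forward primer's last k bases to equal them.
Comparing (forward last k vs required): k=1: A vs A ✓; k=2: AA vs AG ✗; k=3: GAA vs AGG ✗; k=4: TGAA vs AGGG ✗; k=5: ATGAA vs AGGGG ✗; k=6: TATGAA vs AGGGGA ✗; k=7: ATATGAA vs AGGGGAC ✗.
Only k = 1 is perfect, so the longest perfect 3' overlap is 1.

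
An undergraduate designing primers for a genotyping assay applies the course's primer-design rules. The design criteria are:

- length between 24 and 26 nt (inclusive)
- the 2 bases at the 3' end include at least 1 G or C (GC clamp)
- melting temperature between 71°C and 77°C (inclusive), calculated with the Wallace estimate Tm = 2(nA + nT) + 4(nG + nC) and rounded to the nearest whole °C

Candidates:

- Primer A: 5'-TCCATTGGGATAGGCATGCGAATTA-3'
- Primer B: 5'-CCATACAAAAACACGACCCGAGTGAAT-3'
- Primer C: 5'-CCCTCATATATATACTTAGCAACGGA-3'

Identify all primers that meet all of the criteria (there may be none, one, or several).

Primer C only.

Primer A (25 nt, A=7 T=7 G=7 C=4): length 25 ✓; 3' end TA has 0 G/C, need ≥1 ✗; Tm = 2·14 + 4·11 = 72°C ✓ — fails.
Primer B (27 nt, A=12 T=3 G=4 C=8): length 27, outside 24–26 ✗; 3' end AT has 0 G/C, need ≥1 ✗; Tm = 2·15 + 4·12 = 78°C, outside 71–77°C ✗ — fails.
Primer C (26 nt, A=9 T=7 G=3 C=7): length 26 ✓; 3' end GA has 1 G/C ✓; Tm = 2·16 + 4·10 = 72°C ✓ — passes.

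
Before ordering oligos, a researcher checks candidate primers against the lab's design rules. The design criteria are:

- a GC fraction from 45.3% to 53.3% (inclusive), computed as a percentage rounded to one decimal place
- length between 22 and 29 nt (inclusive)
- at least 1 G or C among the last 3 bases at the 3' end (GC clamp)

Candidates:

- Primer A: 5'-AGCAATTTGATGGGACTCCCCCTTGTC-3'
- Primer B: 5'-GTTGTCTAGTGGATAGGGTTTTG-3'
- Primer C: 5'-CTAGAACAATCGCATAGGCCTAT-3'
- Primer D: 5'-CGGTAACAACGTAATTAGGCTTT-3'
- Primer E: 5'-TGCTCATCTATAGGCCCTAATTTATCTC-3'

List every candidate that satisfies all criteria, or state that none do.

Primer A only.

Primer A (27 nt, A=5 T=8 G=6 C=8): GC 14/27 = 51.9% ✓; length 27 ✓; 3' end GTC has 2 G/C ✓ — passes.
Primer B (23 nt, A=3 T=10 G=9 C=1): GC 10/23 = 43.5%, outside 45.3–53.3% ✗; length 23 ✓; 3' end TTG has 1 G/C ✓ — fails.
Primer C (23 nt, A=8 T=5 G=4 C=6): GC 10/23 = 43.5%, outside 45.3–53.3% ✗; length 23 ✓; 3' end TAT has 0 G/C, need ≥1 ✗ — fails.
Primer D (23 nt, A=7 T=7 G=5 C=4): GC 9/23 = 39.1%, outside 45.3–53.3% ✗; length 23 ✓; 3' end TTT has 0 G/C, need ≥1 ✗ — fails.
Primer E (28 nt, A=6 T=11 G=3 C=8): GC 11/28 = 39.3%, outside 45.3–53.3% ✗; length 28 ✓; 3' end CTC has 2 G/C ✓ — fails.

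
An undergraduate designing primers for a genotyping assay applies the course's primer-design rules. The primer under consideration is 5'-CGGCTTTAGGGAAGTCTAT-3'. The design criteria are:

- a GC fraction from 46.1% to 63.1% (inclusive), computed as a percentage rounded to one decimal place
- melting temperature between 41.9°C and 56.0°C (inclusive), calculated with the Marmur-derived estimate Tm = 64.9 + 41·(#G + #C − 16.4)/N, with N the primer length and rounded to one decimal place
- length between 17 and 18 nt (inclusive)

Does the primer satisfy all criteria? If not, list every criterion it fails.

Base counts: A=4, T=6, G=6, C=3 (length 19).
GC content: GC 9/19 = 47.4% ✓
Tm: Tm = 64.9 + 41·(9 − 16.4)/19 = 48.9°C ✓
length: length 19, outside 17–18 ✗

Fails: length.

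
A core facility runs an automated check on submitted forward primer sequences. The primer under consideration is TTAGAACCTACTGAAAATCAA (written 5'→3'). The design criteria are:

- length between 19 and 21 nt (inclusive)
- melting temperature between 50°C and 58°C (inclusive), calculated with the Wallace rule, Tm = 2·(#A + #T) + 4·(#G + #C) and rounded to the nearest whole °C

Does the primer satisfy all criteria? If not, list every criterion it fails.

Base counts: A=10, T=5, G=2, C=4 (length 21).
length: length 21 ✓
Tm: Tm = 2·15 + 4·6 = 54°C ✓

Meets all criteria.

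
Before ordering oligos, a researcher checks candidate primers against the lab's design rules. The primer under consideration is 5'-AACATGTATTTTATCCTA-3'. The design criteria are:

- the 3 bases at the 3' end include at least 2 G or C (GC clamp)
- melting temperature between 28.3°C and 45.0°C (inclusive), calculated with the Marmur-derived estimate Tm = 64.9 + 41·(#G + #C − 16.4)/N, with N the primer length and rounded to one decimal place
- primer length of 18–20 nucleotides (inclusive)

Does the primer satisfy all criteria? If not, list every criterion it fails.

Fails: GC clamp.

Base counts: A=6, T=8, G=1, C=3 (length 18).
GC clamp: 3' end CTA has 1 G/C, need ≥2 ✗
Tm: Tm = 64.9 + 41·(4 − 16.4)/18 = 36.7°C ✓
length: length 18 ✓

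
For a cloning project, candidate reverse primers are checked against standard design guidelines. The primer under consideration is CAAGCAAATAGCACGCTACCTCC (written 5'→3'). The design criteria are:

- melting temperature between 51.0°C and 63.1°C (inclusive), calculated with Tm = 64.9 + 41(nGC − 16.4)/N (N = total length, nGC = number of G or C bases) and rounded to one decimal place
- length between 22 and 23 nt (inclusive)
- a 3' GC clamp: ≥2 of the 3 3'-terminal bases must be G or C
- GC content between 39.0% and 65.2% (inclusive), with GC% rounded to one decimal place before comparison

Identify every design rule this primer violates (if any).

Base counts: A=8, T=3, G=3, C=9 (length 23).
Tm: Tm = 64.9 + 41·(12 − 16.4)/23 = 57.1°C ✓
length: length 23 ✓
GC clamp: 3' end TCC has 2 G/C ✓
GC content: GC 12/23 = 52.2% ✓

Meets all criteria.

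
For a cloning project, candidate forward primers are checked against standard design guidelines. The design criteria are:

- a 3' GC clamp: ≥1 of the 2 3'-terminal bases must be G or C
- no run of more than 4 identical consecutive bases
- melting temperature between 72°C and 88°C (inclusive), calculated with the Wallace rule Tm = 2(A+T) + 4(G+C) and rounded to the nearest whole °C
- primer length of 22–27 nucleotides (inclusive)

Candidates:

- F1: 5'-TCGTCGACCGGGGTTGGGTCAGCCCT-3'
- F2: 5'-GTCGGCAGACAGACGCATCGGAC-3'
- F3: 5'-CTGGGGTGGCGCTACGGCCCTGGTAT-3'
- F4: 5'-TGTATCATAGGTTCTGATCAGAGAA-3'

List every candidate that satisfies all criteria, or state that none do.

F1 and F2.

F1 (26 nt, A=2 T=6 G=10 C=8): 3' end CT has 1 G/C ✓; longest run = 4 ✓; Tm = 2·8 + 4·18 = 88°C ✓; length 26 ✓ — passes.
F2 (23 nt, A=6 T=2 G=8 C=7): 3' end AC has 1 G/C ✓; longest run = 2 ✓; Tm = 2·8 + 4·15 = 76°C ✓; length 23 ✓ — passes.
F3 (26 nt, A=2 T=6 G=11 C=7): 3' end AT has 0 G/C, need ≥1 ✗; longest run = 4 ✓; Tm = 2·8 + 4·18 = 88°C ✓; length 26 ✓ — fails.
F4 (25 nt, A=8 T=8 G=6 C=3): 3' end AA has 0 G/C, need ≥1 ✗; longest run = 2 ✓; Tm = 2·16 + 4·9 = 68°C, outside 72–88°C ✗; length 25 ✓ — fails.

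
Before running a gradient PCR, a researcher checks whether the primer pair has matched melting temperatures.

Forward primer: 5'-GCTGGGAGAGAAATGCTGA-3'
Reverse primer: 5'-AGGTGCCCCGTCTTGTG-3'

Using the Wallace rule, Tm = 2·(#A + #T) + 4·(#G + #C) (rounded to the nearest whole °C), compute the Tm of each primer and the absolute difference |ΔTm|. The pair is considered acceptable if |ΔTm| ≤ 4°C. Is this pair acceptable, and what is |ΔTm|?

|ΔTm| = 2°C; the pair is acceptable.

Forward: A=6 T=3 G=8 C=2 → Tm = 2·9 + 4·10 = 58°C.
Reverse: A=1 T=5 G=6 C=5 → Tm = 2·6 + 4·11 = 56°C.
|ΔTm| = |58 − 56| = 2°C, ≤ 4°C.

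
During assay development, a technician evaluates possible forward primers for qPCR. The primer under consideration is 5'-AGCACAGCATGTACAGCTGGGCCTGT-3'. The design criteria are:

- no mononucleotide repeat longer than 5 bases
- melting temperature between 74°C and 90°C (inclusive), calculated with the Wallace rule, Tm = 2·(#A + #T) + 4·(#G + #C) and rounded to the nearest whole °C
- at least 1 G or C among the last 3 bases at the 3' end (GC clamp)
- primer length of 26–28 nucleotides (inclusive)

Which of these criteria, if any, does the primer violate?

Meets all criteria.

Base counts: A=6, T=5, G=8, C=7 (length 26).
homopolymer run: longest run = 3 ✓
Tm: Tm = 2·11 + 4·15 = 82°C ✓
GC clamp: 3' end TGT has 1 G/C ✓
length: length 26 ✓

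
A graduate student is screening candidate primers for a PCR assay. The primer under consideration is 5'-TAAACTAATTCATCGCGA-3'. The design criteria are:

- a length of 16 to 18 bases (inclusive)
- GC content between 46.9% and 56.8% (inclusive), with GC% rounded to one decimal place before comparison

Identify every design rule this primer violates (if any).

Base counts: A=7, T=5, G=2, C=4 (length 18).
length: length 18 ✓
GC content: GC 6/18 = 33.3%, outside 46.9–56.8% ✗

Fails: GC content.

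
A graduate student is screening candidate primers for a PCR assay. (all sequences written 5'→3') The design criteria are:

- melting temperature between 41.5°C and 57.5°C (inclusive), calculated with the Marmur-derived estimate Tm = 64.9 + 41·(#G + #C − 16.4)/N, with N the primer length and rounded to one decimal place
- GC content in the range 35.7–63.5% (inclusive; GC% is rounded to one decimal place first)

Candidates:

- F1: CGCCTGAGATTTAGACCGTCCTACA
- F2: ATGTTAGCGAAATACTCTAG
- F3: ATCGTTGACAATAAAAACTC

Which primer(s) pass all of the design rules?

F1 (25 nt, A=6 T=6 G=5 C=8): Tm = 64.9 + 41·(13 − 16.4)/25 = 59.3°C, outside 41.5–57.5°C ✗; GC 13/25 = 52.0% ✓ — fails.
F2 (20 nt, A=7 T=6 G=4 C=3): Tm = 64.9 + 41·(7 − 16.4)/20 = 45.6°C ✓; GC 7/20 = 35.0%, outside 35.7–63.5% ✗ — fails.
F3 (20 nt, A=9 T=5 G=2 C=4): Tm = 64.9 + 41·(6 − 16.4)/20 = 43.6°C ✓; GC 6/20 = 30.0%, outside 35.7–63.5% ✗ — fails.

None of the candidates satisfy all criteria.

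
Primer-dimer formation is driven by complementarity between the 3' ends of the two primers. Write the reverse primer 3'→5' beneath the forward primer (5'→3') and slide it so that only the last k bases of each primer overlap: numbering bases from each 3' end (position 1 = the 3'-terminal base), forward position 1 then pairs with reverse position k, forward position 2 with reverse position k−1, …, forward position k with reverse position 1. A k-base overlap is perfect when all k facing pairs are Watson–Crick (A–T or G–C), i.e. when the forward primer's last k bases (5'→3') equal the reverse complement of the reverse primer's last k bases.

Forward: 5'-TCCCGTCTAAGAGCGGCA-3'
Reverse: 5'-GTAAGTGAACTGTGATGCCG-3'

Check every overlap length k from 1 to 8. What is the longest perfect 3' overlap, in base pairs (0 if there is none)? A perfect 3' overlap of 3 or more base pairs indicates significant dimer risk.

Last 8 bases (5'→3') — forward …GAGCGGCA, reverse …TGATGCCG.
Reverse complement of the reverse primer's last 8 bases: CGGCATCA; its first k bases are the reverse complement of the reverse primer's last k bases, so a perfect k-base overlap needs the forward primer's last k bases to equal them.
Comparing (forward last k vs required): k=1: A vs C ✗; k=2: CA vs CG ✗; k=3: GCA vs CGG ✗; k=4: GGCA vs CGGC ✗; k=5: CGGCA vs CGGCA ✓; k=6: GCGGCA vs CGGCAT ✗; k=7: AGCGGCA vs CGGCATC ✗; k=8: GAGCGGCA vs CGGCATCA ✗.
Only k = 5 is perfect, so the longest perfect 3' overlap is 5.

Longest perfect overlap: 5 complementary base pairs; significant dimer risk (threshold 3).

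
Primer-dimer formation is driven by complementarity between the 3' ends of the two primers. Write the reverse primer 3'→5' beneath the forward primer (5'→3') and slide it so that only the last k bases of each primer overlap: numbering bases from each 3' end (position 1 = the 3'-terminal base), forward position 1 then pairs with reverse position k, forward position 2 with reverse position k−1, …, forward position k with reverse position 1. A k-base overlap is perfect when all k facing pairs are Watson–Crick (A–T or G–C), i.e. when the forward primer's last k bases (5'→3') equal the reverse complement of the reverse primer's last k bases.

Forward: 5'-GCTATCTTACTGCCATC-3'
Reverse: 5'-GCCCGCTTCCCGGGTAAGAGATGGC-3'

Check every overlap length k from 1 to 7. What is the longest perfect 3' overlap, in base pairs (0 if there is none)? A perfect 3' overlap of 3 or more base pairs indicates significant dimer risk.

Longest perfect overlap: 6 complementary base pairs; significant dimer risk (threshold 3).

Last 7 bases (5'→3') — forward …TGCCATC, reverse …AGATGGC.
Reverse complement of the reverse primer's last 7 bases: GCCATCT; its first k bases are the reverse complement of the reverse primer's last k bases, so a perfect k-base overlap needs the forward primer's last k bases to equal them.
Comparing (forward last k vs required): k=1: C vs G ✗; k=2: TC vs GC ✗; k=3: ATC vs GCC ✗; k=4: CATC vs GCCA ✗; k=5: CCATC vs GCCAT ✗; k=6: GCCATC vs GCCATC ✓; k=7: TGCCATC vs GCCATCT ✗.
Only k = 6 is perfect, so the longest perfect 3' overlap is 6.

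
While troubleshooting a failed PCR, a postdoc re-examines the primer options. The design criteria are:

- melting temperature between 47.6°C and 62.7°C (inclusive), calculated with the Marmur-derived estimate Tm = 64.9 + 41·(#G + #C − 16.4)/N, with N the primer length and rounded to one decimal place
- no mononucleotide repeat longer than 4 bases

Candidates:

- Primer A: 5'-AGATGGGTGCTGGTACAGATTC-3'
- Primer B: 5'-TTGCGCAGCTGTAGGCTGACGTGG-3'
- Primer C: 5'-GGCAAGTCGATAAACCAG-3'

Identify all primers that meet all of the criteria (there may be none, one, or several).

Primer A (22 nt, A=5 T=6 G=8 C=3): Tm = 64.9 + 41·(11 − 16.4)/22 = 54.8°C ✓; longest run = 3 ✓ — passes.
Primer B (24 nt, A=3 T=6 G=10 C=5): Tm = 64.9 + 41·(15 − 16.4)/24 = 62.5°C ✓; longest run = 2 ✓ — passes.
Primer C (18 nt, A=7 T=2 G=5 C=4): Tm = 64.9 + 41·(9 − 16.4)/18 = 48.0°C ✓; longest run = 3 ✓ — passes.

Primer A, Primer B and Primer C.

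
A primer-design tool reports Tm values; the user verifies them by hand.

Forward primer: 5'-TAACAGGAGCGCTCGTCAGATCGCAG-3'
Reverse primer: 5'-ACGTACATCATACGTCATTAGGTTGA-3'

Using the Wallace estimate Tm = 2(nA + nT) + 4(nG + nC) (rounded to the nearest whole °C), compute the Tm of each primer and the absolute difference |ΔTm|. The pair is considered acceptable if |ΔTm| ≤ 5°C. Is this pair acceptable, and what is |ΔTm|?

|ΔTm| = 10°C; the pair is not acceptable.

Forward: A=7 T=4 G=8 C=7 → Tm = 2·11 + 4·15 = 82°C.
Reverse: A=8 T=8 G=5 C=5 → Tm = 2·16 + 4·10 = 72°C.
|ΔTm| = |82 − 72| = 10°C, > 5°C.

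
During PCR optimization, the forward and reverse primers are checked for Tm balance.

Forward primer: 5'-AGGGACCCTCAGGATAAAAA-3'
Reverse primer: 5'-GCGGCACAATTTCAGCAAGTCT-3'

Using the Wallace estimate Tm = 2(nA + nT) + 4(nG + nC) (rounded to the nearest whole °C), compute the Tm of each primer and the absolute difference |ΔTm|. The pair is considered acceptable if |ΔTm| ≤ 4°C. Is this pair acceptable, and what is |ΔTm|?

|ΔTm| = 8°C; the pair is not acceptable.

Forward: A=9 T=2 G=5 C=4 → Tm = 2·11 + 4·9 = 58°C.
Reverse: A=6 T=5 G=5 C=6 → Tm = 2·11 + 4·11 = 66°C.
|ΔTm| = |58 − 66| = 8°C, > 4°C.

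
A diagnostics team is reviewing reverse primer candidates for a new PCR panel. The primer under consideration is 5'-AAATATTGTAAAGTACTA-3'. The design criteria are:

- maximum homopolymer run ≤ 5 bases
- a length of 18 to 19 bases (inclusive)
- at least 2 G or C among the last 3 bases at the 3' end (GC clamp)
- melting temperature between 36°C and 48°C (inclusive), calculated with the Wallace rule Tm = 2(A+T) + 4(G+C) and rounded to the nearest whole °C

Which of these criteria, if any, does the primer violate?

Fails: GC clamp.

Base counts: A=9, T=6, G=2, C=1 (length 18).
homopolymer run: longest run = 3 ✓
length: length 18 ✓
GC clamp: 3' end CTA has 1 G/C, need ≥2 ✗
Tm: Tm = 2·15 + 4·3 = 42°C ✓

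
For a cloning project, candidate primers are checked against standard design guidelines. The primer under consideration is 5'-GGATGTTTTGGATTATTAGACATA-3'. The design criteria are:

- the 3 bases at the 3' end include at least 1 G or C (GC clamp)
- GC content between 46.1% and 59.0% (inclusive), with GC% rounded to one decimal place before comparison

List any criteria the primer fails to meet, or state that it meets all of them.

Fails: GC clamp, GC content.

Base counts: A=7, T=10, G=6, C=1 (length 24).
GC clamp: 3' end ATA has 0 G/C, need ≥1 ✗
GC content: GC 7/24 = 29.2%, outside 46.1–59.0% ✗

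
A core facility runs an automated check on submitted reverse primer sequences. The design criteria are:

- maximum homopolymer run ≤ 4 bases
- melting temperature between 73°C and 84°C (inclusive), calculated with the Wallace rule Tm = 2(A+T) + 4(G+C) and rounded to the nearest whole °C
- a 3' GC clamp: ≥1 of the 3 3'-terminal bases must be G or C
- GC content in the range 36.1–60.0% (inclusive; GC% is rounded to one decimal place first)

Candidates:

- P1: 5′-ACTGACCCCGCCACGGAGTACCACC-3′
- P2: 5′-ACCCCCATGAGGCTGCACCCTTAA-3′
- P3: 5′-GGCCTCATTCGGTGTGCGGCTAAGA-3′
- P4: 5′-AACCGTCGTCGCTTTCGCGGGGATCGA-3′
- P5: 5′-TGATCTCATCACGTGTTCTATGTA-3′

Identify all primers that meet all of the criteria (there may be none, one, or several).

P1 (25 nt, A=6 T=2 G=5 C=12): longest run = 4 ✓; Tm = 2·8 + 4·17 = 84°C ✓; 3' end ACC has 2 G/C ✓; GC 17/25 = 68.0%, outside 36.1–60.0% ✗ — fails.
P2 (24 nt, A=6 T=4 G=4 C=10): longest run = 5, exceeds 4 ✗; Tm = 2·10 + 4·14 = 76°C ✓; 3' end TAA has 0 G/C, need ≥1 ✗; GC 14/24 = 58.3% ✓ — fails.
P3 (25 nt, A=4 T=6 G=9 C=6): longest run = 2 ✓; Tm = 2·10 + 4·15 = 80°C ✓; 3' end AGA has 1 G/C ✓; GC 15/25 = 60.0% ✓ — passes.
P4 (27 nt, A=4 T=6 G=9 C=8): longest run = 4 ✓; Tm = 2·10 + 4·17 = 88°C, outside 73–84°C ✗; 3' end CGA has 2 G/C ✓; GC 17/27 = 63.0%, outside 36.1–60.0% ✗ — fails.
P5 (24 nt, A=5 T=10 G=4 C=5): longest run = 2 ✓; Tm = 2·15 + 4·9 = 66°C, outside 73–84°C ✗; 3' end GTA has 1 G/C ✓; GC 9/24 = 37.5% ✓ — fails.

P3 only.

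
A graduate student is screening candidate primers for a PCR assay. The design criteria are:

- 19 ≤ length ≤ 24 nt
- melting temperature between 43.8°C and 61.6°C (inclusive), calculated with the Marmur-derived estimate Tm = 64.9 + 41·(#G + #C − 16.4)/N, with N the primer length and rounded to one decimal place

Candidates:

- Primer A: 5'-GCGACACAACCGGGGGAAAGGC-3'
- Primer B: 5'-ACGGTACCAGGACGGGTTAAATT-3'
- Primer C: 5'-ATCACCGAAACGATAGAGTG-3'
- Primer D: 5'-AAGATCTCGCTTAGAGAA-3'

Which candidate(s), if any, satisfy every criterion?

Primer A (22 nt, A=7 T=0 G=9 C=6): length 22 ✓; Tm = 64.9 + 41·(15 − 16.4)/22 = 62.3°C, outside 43.8–61.6°C ✗ — fails.
Primer B (23 nt, A=7 T=5 G=7 C=4): length 23 ✓; Tm = 64.9 + 41·(11 − 16.4)/23 = 55.3°C ✓ — passes.
Primer C (20 nt, A=8 T=3 G=5 C=4): length 20 ✓; Tm = 64.9 + 41·(9 − 16.4)/20 = 49.7°C ✓ — passes.
Primer D (18 nt, A=7 T=4 G=4 C=3): length 18, outside 19–24 ✗; Tm = 64.9 + 41·(7 − 16.4)/18 = 43.5°C, outside 43.8–61.6°C ✗ — fails.

Primer B and Primer C.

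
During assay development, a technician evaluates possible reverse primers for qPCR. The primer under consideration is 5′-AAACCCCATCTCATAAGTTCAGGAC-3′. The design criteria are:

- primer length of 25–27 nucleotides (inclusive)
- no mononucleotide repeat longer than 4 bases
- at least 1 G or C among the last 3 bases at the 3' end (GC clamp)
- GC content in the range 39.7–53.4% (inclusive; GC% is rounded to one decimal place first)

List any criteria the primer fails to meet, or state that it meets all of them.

Meets all criteria.

Base counts: A=9, T=5, G=3, C=8 (length 25).
length: length 25 ✓
homopolymer run: longest run = 4 ✓
GC clamp: 3' end GAC has 2 G/C ✓
GC content: GC 11/25 = 44.0% ✓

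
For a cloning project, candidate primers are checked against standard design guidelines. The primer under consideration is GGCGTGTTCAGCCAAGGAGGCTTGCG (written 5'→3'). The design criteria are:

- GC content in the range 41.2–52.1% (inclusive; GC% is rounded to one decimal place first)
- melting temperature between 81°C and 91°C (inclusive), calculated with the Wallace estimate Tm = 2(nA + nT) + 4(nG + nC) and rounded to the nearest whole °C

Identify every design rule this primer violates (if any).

Base counts: A=4, T=5, G=11, C=6 (length 26).
GC content: GC 17/26 = 65.4%, outside 41.2–52.1% ✗
Tm: Tm = 2·9 + 4·17 = 86°C ✓

Fails: GC content.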